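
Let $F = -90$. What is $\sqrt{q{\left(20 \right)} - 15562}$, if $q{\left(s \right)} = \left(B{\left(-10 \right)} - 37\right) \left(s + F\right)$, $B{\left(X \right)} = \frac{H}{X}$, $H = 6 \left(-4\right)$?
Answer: $6 i \sqrt{365} \approx 114.63 i$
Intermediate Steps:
$H = -24$
$B{\left(X \right)} = - \frac{24}{X}$
$q{\left(s \right)} = 3114 - \frac{173 s}{5}$ ($q{\left(s \right)} = \left(- \frac{24}{-10} - 37\right) \left(s - 90\right) = \left(\left(-24\right) \left(- \frac{1}{10}\right) - 37\right) \left(-90 + s\right) = \left(\frac{12}{5} - 37\right) \left(-90 + s\right) = - \frac{173 \left(-90 + s\right)}{5} = 3114 - \frac{173 s}{5}$)
$\sqrt{q{\left(20 \right)} - 15562} = \sqrt{\left(3114 - 692\right) - 15562} = \sqrt{2422 - 15562} = \sqrt{-13140} = 6 i \sqrt{365}$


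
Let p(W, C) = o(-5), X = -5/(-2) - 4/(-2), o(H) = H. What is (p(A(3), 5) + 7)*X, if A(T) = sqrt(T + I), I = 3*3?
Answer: 9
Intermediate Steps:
I = 9
A(T) = sqrt(9 + T) (A(T) = sqrt(T + 9) = sqrt(9 + T))
X = 9/2 (X = -5*(-1/2) - 4*(-1/2) = 5/2 + 2 = 9/2 ≈ 4.5000)
p(W, C) = -5
(p(A(3), 5) + 7)*X = (-5 + 7)*(9/2) = 2*(9/2) = 9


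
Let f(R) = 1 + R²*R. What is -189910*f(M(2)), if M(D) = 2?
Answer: -1709190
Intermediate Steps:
f(R) = 1 + R³
-189910*f(M(2)) = -189910*(1 + 2³) = -189910*(1 + 8) = -189910*9 = -1709190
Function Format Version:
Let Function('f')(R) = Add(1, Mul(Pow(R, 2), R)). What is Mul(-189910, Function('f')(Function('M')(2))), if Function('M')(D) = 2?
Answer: -1709190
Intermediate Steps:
Function('f')(R) = Add(1, Pow(R, 3))
Mul(-189910, Function('f')(Function('M')(2))) = Mul(-189910, Add(1, Pow(2, 3))) = Mul(-189910, Add(1, 8)) = Mul(-189910, 9) = -1709190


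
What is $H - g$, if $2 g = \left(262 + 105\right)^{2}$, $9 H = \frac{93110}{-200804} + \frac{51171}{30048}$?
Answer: $- \frac{101584906164397}{1508439648} \approx -67344.0$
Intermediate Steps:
$H = \frac{207710339}{1508439648}$ ($H = \frac{\frac{93110}{-200804} + \frac{51171}{30048}}{9} = \frac{93110 \left(- \frac{1}{200804}\right) + 51171 \cdot \frac{1}{30048}}{9} = \frac{- \frac{46555}{100402} + \frac{17057}{10016}}{9} = \frac{1}{9} \cdot \frac{623131017}{502813216} = \frac{207710339}{1508439648} \approx 0.1377$)
$g = \frac{134689}{2}$ ($g = \frac{\left(262 + 105\right)^{2}}{2} = \frac{367^{2}}{2} = \frac{1}{2} \cdot 134689 = \frac{134689}{2} \approx 67345.0$)
$H - g = \frac{207710339}{1508439648} - \frac{134689}{2} = - \frac{101584906164397}{1508439648}$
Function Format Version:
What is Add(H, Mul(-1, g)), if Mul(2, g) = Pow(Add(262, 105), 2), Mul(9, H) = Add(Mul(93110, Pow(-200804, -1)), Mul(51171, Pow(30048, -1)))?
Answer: Rational(-101584906164397, 1508439648) ≈ -67344.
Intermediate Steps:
H = Rational(207710339, 1508439648) (H = Mul(Rational(1, 9), Add(Mul(93110, Pow(-200804, -1)), Mul(51171, Pow(30048, -1)))) = Mul(Rational(1, 9), Add(Mul(93110, Rational(-1, 200804)), Mul(51171, Rational(1, 30048)))) = Mul(Rational(1, 9), Add(Rational(-46555, 100402), Rational(17057, 10016))) = Mul(Rational(1, 9), Rational(623131017, 502813216)) = Rational(207710339, 1508439648) ≈ 0.13770)
g = Rational(134689, 2) (g = Mul(Rational(1, 2), Pow(Add(262, 105), 2)) = Mul(Rational(1, 2), Pow(367, 2)) = Mul(Rational(1, 2), 134689) = Rational(134689, 2) ≈ 67345.)
Add(H, Mul(-1, g)) = Add(Rational(207710339, 1508439648), Mul(-1, Rational(134689, 2))) = Add(Rational(207710339, 1508439648), Rational(-134689, 2)) = Rational(-101584906164397, 1508439648)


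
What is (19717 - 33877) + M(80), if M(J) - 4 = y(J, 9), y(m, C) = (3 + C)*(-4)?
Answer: -14204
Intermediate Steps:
y(m, C) = -12 - 4*C
M(J) = -44 (M(J) = 4 + (-12 - 4*9) = 4 + (-12 - 36) = 4 - 48 = -44)
(19717 - 33877) + M(80) = (19717 - 33877) - 44 = -14160 - 44 = -14204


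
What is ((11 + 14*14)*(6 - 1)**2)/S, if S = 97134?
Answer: 1725/32378 ≈ 0.053277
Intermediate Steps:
((11 + 14*14)*(6 - 1)**2)/S = ((11 + 14*14)*(6 - 1)**2)/97134 = ((11 + 196)*5**2)*(1/97134) = (207*25)*(1/97134) = 5175*(1/97134) = 1725/32378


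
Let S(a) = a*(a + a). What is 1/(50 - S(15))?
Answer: -1/400 ≈ -0.0025000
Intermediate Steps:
S(a) = 2*a**2 (S(a) = a*(2*a) = 2*a**2)
1/(50 - S(15)) = 1/(50 - 2*15**2) = 1/(50 - 2*225) = 1/(50 - 1*450) = 1/(50 - 450) = 1/(-400) = -1/400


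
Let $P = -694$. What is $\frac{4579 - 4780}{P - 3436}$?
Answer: $\frac{201}{4130} \approx 0.048668$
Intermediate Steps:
$\frac{4579 - 4780}{P - 3436} = \frac{4579 - 4780}{-694 - 3436} = - \frac{201}{-4130} = \left(-201\right) \left(- \frac{1}{4130}\right) = \frac{201}{4130}$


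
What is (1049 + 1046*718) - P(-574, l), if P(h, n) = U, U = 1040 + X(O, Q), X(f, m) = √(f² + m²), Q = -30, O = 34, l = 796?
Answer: 751037 - 2*√514 ≈ 7.5099e+5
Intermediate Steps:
U = 1040 + 2*√514 (U = 1040 + √(34² + (-30)²) = 1040 + √(1156 + 900) = 1040 + √2056 = 1040 + 2*√514 ≈ 1085.3)
P(h, n) = 1040 + 2*√514
(1049 + 1046*718) - P(-574, l) = (1049 + 1046*718) - (1040 + 2*√514) = (1049 + 751028) + (-1040 - 2*√514) = 752077 + (-1040 - 2*√514) = 751037 - 2*√514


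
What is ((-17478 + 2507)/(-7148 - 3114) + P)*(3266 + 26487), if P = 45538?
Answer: 13904348306031/10262 ≈ 1.3549e+9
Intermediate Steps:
((-17478 + 2507)/(-7148 - 3114) + P)*(3266 + 26487) = ((-17478 + 2507)/(-7148 - 3114) + 45538)*(3266 + 26487) = (-14971/(-10262) + 45538)*29753 = (-14971*(-1/10262) + 45538)*29753 = (14971/10262 + 45538)*29753 = (467325927/10262)*29753 = 13904348306031/10262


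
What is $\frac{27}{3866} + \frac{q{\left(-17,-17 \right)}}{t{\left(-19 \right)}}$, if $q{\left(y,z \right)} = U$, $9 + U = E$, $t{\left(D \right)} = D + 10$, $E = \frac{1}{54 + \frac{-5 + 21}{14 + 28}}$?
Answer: $\frac{3327589}{3311229} \approx 1.0049$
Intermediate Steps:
$E = \frac{21}{1142}$ ($E = \frac{1}{54 + \frac{16}{42}} = \frac{1}{54 + 16 \cdot \frac{1}{42}} = \frac{1}{54 + \frac{8}{21}} = \frac{1}{\frac{1142}{21}} = \frac{21}{1142} \approx 0.018389$)
$t{\left(D \right)} = 10 + D$
$U = - \frac{10257}{1142}$ ($U = -9 + \frac{21}{1142} = - \frac{10257}{1142} \approx -8.9816$)
$q{\left(y,z \right)} = - \frac{10257}{1142}$
$\frac{27}{3866} + \frac{q{\left(-17,-17 \right)}}{t{\left(-19 \right)}} = \frac{27}{3866} - \frac{10257}{1142 \left(10 - 19\right)} = 27 \cdot \frac{1}{3866} - \frac{10257}{1142 \left(-9\right)} = \frac{27}{3866} - - \frac{3419}{3426} = \frac{27}{3866} + \frac{3419}{3426} = \frac{3327589}{3311229}$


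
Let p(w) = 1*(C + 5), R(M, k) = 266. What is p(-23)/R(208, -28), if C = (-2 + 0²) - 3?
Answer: 0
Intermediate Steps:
C = -5 (C = (-2 + 0) - 3 = -2 - 3 = -5)
p(w) = 0 (p(w) = 1*(-5 + 5) = 1*0 = 0)
p(-23)/R(208, -28) = 0/266 = 0*(1/266) = 0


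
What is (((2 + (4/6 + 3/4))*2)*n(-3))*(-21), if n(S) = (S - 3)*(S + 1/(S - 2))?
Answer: -13776/5 ≈ -2755.2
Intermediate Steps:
n(S) = (-3 + S)*(S + 1/(-2 + S))
(((2 + (4/6 + 3/4))*2)*n(-3))*(-21) = (((2 + (4/6 + 3/4))*2)*((-3 + (-3)**3 - 5*(-3)**2 + 7*(-3))/(-2 - 3)))*(-21) = (((2 + (4*(1/6) + 3*(1/4)))*2)*((-3 - 27 - 5*9 - 21)/(-5)))*(-21) = (((2 + (2/3 + 3/4))*2)*(-(-3 - 27 - 45 - 21)/5))*(-21) = (((2 + 17/12)*2)*(-1/5*(-96)))*(-21) = (((41/12)*2)*(96/5))*(-21) = ((41/6)*(96/5))*(-21) = (656/5)*(-21) = -13776/5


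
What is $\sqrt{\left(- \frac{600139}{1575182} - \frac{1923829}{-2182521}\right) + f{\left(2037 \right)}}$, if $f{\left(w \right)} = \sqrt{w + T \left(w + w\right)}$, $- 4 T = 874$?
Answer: $\frac{\sqrt{5915074455634351529666298 + 23637869935597091002735368 i \sqrt{222033}}}{3437867793822} \approx 21.713 + 21.701 i$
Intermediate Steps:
$T = - \frac{437}{2}$ ($T = \left(- \frac{1}{4}\right) 874 = - \frac{437}{2} \approx -218.5$)
$f{\left(w \right)} = 2 \sqrt{109} \sqrt{- w}$ ($f{\left(w \right)} = \sqrt{w - \frac{437 \left(w + w\right)}{2}} = \sqrt{w - \frac{437 \cdot 2 w}{2}} = \sqrt{w - 437 w} = \sqrt{- 436 w} = 2 \sqrt{109} \sqrt{- w}$)
$\sqrt{\left(- \frac{600139}{1575182} - \frac{1923829}{-2182521}\right) + f{\left(2037 \right)}} = \sqrt{\left(- \frac{600139}{1575182} - \frac{1923829}{-2182521}\right) + 2 \sqrt{109} \sqrt{\left(-1\right) 2037}} = \sqrt{\left(\left(-600139\right) \frac{1}{1575182} - - \frac{1923829}{2182521}\right) + 2 \sqrt{109} \sqrt{-2037}} = \sqrt{\left(- \frac{600139}{1575182} + \frac{1923829}{2182521}\right) + 2 \sqrt{109} i \sqrt{2037}} = \sqrt{\frac{1720564841459}{3437867793822} + 2 i \sqrt{222033}}$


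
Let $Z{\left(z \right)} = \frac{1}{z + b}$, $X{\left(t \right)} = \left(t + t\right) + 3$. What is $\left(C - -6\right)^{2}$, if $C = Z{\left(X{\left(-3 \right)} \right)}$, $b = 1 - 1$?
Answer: $\frac{289}{9} \approx 32.111$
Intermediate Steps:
$b = 0$
$X{\left(t \right)} = 3 + 2 t$ ($X{\left(t \right)} = 2 t + 3 = 3 + 2 t$)
$Z{\left(z \right)} = \frac{1}{z}$ ($Z{\left(z \right)} = \frac{1}{z + 0} = \frac{1}{z}$)
$C = - \frac{1}{3}$ ($C = \frac{1}{3 + 2 \left(-3\right)} = \frac{1}{3 - 6} = \frac{1}{-3} = - \frac{1}{3} \approx -0.33333$)
$\left(C - -6\right)^{2} = \left(- \frac{1}{3} - -6\right)^{2} = \left(- \frac{1}{3} + 6\right)^{2} = \left(\frac{17}{3}\right)^{2} = \frac{289}{9}$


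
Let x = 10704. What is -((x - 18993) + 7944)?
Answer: 345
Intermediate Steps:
-((x - 18993) + 7944) = -((10704 - 18993) + 7944) = -(-8289 + 7944) = -1*(-345) = 345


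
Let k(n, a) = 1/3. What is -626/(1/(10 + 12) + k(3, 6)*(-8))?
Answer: 41316/173 ≈ 238.82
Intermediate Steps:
k(n, a) = 1/3
-626/(1/(10 + 12) + k(3, 6)*(-8)) = -626/(1/(10 + 12) + (1/3)*(-8)) = -626/(1/22 - 8/3) = -626/(-173/66) = -626*(-66/173) = 41316/173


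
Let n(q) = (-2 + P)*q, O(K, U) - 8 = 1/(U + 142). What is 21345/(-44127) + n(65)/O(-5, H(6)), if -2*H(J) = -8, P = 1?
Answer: -147905845/17194821 ≈ -8.6018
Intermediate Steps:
H(J) = 4 (H(J) = -1/2*(-8) = 4)
O(K, U) = 8 + 1/(142 + U) (O(K, U) = 8 + 1/(U + 142) = 8 + 1/(142 + U))
n(q) = -q (n(q) = (-2 + 1)*q = -q)
21345/(-44127) + n(65)/O(-5, H(6)) = 21345/(-44127) + (-1*65)/(((1137 + 8*4)/(142 + 4))) = 21345*(-1/44127) - 65*146/(1137 + 32) = -7115/14709 - 65/((1/146)*1169) = -7115/14709 - 65/1169/146 = -7115/14709 - 65*146/1169 = -7115/14709 - 9490/1169 = -147905845/17194821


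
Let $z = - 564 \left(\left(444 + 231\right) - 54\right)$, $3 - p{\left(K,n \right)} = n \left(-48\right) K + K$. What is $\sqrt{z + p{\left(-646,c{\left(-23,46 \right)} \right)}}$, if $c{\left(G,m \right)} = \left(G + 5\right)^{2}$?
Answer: $i \sqrt{10396187} \approx 3224.3 i$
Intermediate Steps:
$c{\left(G,m \right)} = \left(5 + G\right)^{2}$
$p{\left(K,n \right)} = 3 - K + 48 K n$ ($p{\left(K,n \right)} = 3 - \left(n \left(-48\right) K + K\right) = 3 - \left(- 48 n K + K\right) = 3 - \left(- 48 K n + K\right) = 3 - \left(K - 48 K n\right) = 3 + \left(- K + 48 K n\right) = 3 - K + 48 K n$)
$z = -350244$ ($z = - 564 \left(675 - 54\right) = \left(-564\right) 621 = -350244$)
$\sqrt{z + p{\left(-646,c{\left(-23,46 \right)} \right)}} = \sqrt{-350244 + \left(3 - -646 + 48 \left(-646\right) \left(5 - 23\right)^{2}\right)} = \sqrt{-350244 + \left(3 + 646 + 48 \left(-646\right) \left(-18\right)^{2}\right)} = \sqrt{-350244 + \left(3 + 646 + 48 \left(-646\right) 324\right)} = \sqrt{-350244 + \left(3 + 646 - 10046592\right)} = \sqrt{-350244 - 10045943} = \sqrt{-10396187} = i \sqrt{10396187}$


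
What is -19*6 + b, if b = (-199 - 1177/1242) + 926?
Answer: 760169/1242 ≈ 612.05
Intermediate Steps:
b = 901757/1242 (b = (-199 - 1177*1/1242) + 926 = (-199 - 1177/1242) + 926 = -248335/1242 + 926 = 901757/1242 ≈ 726.05)
-19*6 + b = -19*6 + 901757/1242 = -114 + 901757/1242 = 760169/1242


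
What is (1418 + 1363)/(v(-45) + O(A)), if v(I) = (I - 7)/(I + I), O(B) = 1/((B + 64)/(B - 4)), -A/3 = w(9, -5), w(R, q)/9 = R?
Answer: 22400955/15769 ≈ 1420.6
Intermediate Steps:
w(R, q) = 9*R
A = -243 (A = -27*9 = -3*81 = -243)
O(B) = (-4 + B)/(64 + B) (O(B) = 1/((64 + B)/(-4 + B)) = (-4 + B)/(64 + B))
v(I) = (-7 + I)/(2*I) (v(I) = (-7 + I)/((2*I)) = (-7 + I)*(1/(2*I)) = (-7 + I)/(2*I))
(1418 + 1363)/(v(-45) + O(A)) = (1418 + 1363)/((½)*(-7 - 45)/(-45) + (-4 - 243)/(64 - 243)) = 2781/((½)*(-1/45)*(-52) - 247/(-179)) = 2781/(26/45 - 1/179*(-247)) = 2781/(26/45 + 247/179) = 2781/(15769/8055) = 2781*(8055/15769) = 22400955/15769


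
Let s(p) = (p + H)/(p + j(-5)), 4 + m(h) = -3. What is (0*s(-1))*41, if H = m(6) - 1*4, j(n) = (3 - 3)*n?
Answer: 0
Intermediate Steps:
m(h) = -7 (m(h) = -4 - 3 = -7)
j(n) = 0 (j(n) = 0*n = 0)
H = -11 (H = -7 - 1*4 = -7 - 4 = -11)
s(p) = (-11 + p)/p (s(p) = (p - 11)/(p + 0) = (-11 + p)/p)
(0*s(-1))*41 = (0*((-11 - 1)/(-1)))*41 = (0*(-1*(-12)))*41 = (0*12)*41 = 0*41 = 0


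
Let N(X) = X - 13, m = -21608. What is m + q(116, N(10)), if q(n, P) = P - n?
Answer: -21727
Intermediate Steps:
N(X) = -13 + X
m + q(116, N(10)) = -21608 + ((-13 + 10) - 1*116) = -21608 + (-3 - 116) = -21608 - 119 = -21727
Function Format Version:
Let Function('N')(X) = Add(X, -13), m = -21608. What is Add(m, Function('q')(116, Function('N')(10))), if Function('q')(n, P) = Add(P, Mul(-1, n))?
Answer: -21727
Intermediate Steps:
Function('N')(X) = Add(-13, X)
Add(m, Function('q')(116, Function('N')(10))) = Add(-21608, Add(Add(-13, 10), Mul(-1, 116))) = Add(-21608, Add(-3, -116)) = Add(-21608, -119) = -21727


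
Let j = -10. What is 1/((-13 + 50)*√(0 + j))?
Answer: -I*√10/370 ≈ -0.0085467*I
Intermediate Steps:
1/((-13 + 50)*√(0 + j)) = 1/((-13 + 50)*√(0 - 10)) = 1/(37*√(-10)) = 1/(37*(I*√10)) = 1/(37*I*√10) = -I*√10/370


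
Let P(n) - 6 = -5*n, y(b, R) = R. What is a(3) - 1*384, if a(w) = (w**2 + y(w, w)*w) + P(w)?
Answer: -375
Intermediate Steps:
P(n) = 6 - 5*n
a(w) = 6 - 5*w + 2*w**2 (a(w) = (w**2 + w*w) + (6 - 5*w) = (w**2 + w**2) + (6 - 5*w) = 2*w**2 + (6 - 5*w) = 6 - 5*w + 2*w**2)
a(3) - 1*384 = (6 - 5*3 + 2*3**2) - 1*384 = (6 - 15 + 2*9) - 384 = (6 - 15 + 18) - 384 = 9 - 384 = -375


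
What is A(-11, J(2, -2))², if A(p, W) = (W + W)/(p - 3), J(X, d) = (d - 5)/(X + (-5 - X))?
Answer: 1/25 ≈ 0.040000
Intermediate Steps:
J(X, d) = 1 - d/5 (J(X, d) = (-5 + d)/(-5) = (-5 + d)*(-⅕) = 1 - d/5)
A(p, W) = 2*W/(-3 + p) (A(p, W) = (2*W)/(-3 + p) = 2*W/(-3 + p))
A(-11, J(2, -2))² = (2*(1 - ⅕*(-2))/(-3 - 11))² = (2*(1 + ⅖)/(-14))² = (2*(7/5)*(-1/14))² = (-⅕)² = 1/25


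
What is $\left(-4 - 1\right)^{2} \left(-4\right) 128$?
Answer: $-12800$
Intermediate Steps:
$\left(-4 - 1\right)^{2} \left(-4\right) 128 = \left(-5\right)^{2} \left(-4\right) 128 = 25 \left(-4\right) 128 = \left(-100\right) 128 = -12800$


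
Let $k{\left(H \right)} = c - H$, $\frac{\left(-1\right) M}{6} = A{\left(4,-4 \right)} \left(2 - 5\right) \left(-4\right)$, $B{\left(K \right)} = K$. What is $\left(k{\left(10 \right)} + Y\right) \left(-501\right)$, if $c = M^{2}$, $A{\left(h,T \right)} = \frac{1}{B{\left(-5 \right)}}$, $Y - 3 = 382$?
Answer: $- \frac{7294059}{25} \approx -2.9176 \cdot 10^{5}$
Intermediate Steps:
$Y = 385$ ($Y = 3 + 382 = 385$)
$A{\left(h,T \right)} = - \frac{1}{5}$ ($A{\left(h,T \right)} = \frac{1}{-5} = - \frac{1}{5}$)
$M = \frac{72}{5}$ ($M = - 6 - \frac{2 - 5}{5} \left(-4\right) = - 6 \left(- \frac{1}{5}\right) \left(-3\right) \left(-4\right) = - 6 \cdot \frac{3}{5} \left(-4\right) = \left(-6\right) \left(- \frac{12}{5}\right) = \frac{72}{5} \approx 14.4$)
$c = \frac{5184}{25}$ ($c = \left(\frac{72}{5}\right)^{2} = \frac{5184}{25} \approx 207.36$)
$k{\left(H \right)} = \frac{5184}{25} - H$
$\left(k{\left(10 \right)} + Y\right) \left(-501\right) = \left(\left(\frac{5184}{25} - 10\right) + 385\right) \left(-501\right) = \left(\frac{4934}{25} + 385\right) \left(-501\right) = \frac{14559}{25} \left(-501\right) = - \frac{7294059}{25}$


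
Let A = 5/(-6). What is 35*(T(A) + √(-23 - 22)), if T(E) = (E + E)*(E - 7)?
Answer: 8225/18 + 105*I*√5 ≈ 456.94 + 234.79*I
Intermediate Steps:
A = -⅚ (A = 5*(-⅙) = -⅚ ≈ -0.83333)
T(E) = 2*E*(-7 + E) (T(E) = (2*E)*(-7 + E) = 2*E*(-7 + E))
35*(T(A) + √(-23 - 22)) = 35*(2*(-⅚)*(-7 - ⅚) + √(-23 - 22)) = 35*(2*(-⅚)*(-47/6) + √(-45)) = 35*(235/18 + 3*I*√5) = 8225/18 + 105*I*√5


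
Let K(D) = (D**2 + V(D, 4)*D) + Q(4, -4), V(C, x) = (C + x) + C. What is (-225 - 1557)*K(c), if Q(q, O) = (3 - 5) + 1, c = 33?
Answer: -6055236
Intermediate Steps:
Q(q, O) = -1 (Q(q, O) = -2 + 1 = -1)
V(C, x) = x + 2*C
K(D) = -1 + D**2 + D*(4 + 2*D) (K(D) = (D**2 + (4 + 2*D)*D) - 1 = (D**2 + D*(4 + 2*D)) - 1 = -1 + D**2 + D*(4 + 2*D))
(-225 - 1557)*K(c) = (-225 - 1557)*(-1 + 3*33**2 + 4*33) = -1782*(-1 + 3*1089 + 132) = -1782*(-1 + 3267 + 132) = -1782*3398 = -6055236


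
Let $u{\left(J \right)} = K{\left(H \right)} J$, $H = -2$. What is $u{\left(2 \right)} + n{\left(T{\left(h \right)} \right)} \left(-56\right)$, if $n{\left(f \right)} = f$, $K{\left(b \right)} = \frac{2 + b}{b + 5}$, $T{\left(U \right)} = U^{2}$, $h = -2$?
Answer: $-224$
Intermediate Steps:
$K{\left(b \right)} = \frac{2 + b}{5 + b}$
$u{\left(J \right)} = 0$ ($u{\left(J \right)} = \frac{2 - 2}{5 - 2} J = \frac{1}{3} \cdot 0 J = 0 J = 0$)
$u{\left(2 \right)} + n{\left(T{\left(h \right)} \right)} \left(-56\right) = 0 + \left(-2\right)^{2} \left(-56\right) = 0 + 4 \left(-56\right) = 0 - 224 = -224$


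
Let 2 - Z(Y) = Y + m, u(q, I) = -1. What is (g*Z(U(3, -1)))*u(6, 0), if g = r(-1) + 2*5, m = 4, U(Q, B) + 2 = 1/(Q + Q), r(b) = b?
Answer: 3/2 ≈ 1.5000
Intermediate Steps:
U(Q, B) = -2 + 1/(2*Q) (U(Q, B) = -2 + 1/(Q + Q) = -2 + 1/(2*Q))
g = 9 (g = -1 + 2*5 = -1 + 10 = 9)
Z(Y) = -2 - Y (Z(Y) = 2 - (Y + 4) = 2 - (4 + Y) = 2 + (-4 - Y) = -2 - Y)
(g*Z(U(3, -1)))*u(6, 0) = (9*(-2 - (-2 + (1/2)/3)))*(-1) = (9*(-2 - (-2 + (1/2)*(1/3))))*(-1) = (9*(-2 - (-2 + 1/6)))*(-1) = (9*(-2 - 1*(-11/6)))*(-1) = (9*(-2 + 11/6))*(-1) = (9*(-1/6))*(-1) = -3/2*(-1) = 3/2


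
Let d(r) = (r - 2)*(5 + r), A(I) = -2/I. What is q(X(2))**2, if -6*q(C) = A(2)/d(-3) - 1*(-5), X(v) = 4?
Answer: 289/400 ≈ 0.72250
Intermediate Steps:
d(r) = (-2 + r)*(5 + r)
q(C) = -17/20 (q(C) = -((-2/2)/(-10 + (-3)**2 + 3*(-3)) - 1*(-5))/6 = -((-2*1/2)/(-10 + 9 - 9) + 5)/6 = -(-1/(-10) + 5)/6 = -(-1*(-1/10) + 5)/6 = -(1/10 + 5)/6 = -1/6*51/10 = -17/20)
q(X(2))**2 = (-17/20)**2 = 289/400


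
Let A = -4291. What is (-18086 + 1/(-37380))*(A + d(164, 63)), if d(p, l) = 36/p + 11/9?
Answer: 152870160522401/1970460 ≈ 7.7581e+7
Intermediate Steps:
d(p, l) = 11/9 + 36/p (d(p, l) = 36/p + 11*(⅑) = 36/p + 11/9 = 11/9 + 36/p)
(-18086 + 1/(-37380))*(A + d(164, 63)) = (-18086 + 1/(-37380))*(-4291 + (11/9 + 36/164)) = (-18086 - 1/37380)*(-4291 + (11/9 + 36*(1/164))) = -676054681*(-4291 + (11/9 + 9/41))/37380 = -676054681*(-4291 + 532/369)/37380 = -676054681/37380*(-1582847/369) = 152870160522401/1970460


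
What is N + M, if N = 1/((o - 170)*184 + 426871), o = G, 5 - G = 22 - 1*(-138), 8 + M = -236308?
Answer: -86744750435/367071 ≈ -2.3632e+5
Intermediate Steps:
M = -236316 (M = -8 - 236308 = -236316)
G = -155 (G = 5 - (22 - 1*(-138)) = 5 - (22 + 138) = 5 - 1*160 = 5 - 160 = -155)
o = -155
N = 1/367071 (N = 1/((-155 - 170)*184 + 426871) = 1/(-325*184 + 426871) = 1/(-59800 + 426871) = 1/367071 ≈ 2.7243e-6)
N + M = 1/367071 - 236316 = -86744750435/367071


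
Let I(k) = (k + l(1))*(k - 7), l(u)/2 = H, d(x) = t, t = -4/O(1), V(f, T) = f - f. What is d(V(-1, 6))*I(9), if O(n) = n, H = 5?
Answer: -152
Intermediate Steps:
V(f, T) = 0
t = -4 (t = -4/1 = -4*1 = -4)
d(x) = -4
l(u) = 10 (l(u) = 2*5 = 10)
I(k) = (-7 + k)*(10 + k) (I(k) = (k + 10)*(k - 7) = (10 + k)*(-7 + k) = (-7 + k)*(10 + k))
d(V(-1, 6))*I(9) = -4*(-70 + 9² + 3*9) = -4*(-70 + 81 + 27) = -4*38 = -152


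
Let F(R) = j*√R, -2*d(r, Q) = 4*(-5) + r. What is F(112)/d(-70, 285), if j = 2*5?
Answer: 8*√7/9 ≈ 2.3518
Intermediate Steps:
j = 10
d(r, Q) = 10 - r/2 (d(r, Q) = -(4*(-5) + r)/2 = -(-20 + r)/2 = 10 - r/2)
F(R) = 10*√R
F(112)/d(-70, 285) = (10*√112)/(10 - ½*(-70)) = (10*(4*√7))/(10 + 35) = (40*√7)/45 = (40*√7)*(1/45) = 8*√7/9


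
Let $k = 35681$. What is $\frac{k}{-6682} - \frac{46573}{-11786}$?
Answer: $- \frac{27333870}{19688513} \approx -1.3883$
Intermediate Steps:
$\frac{k}{-6682} - \frac{46573}{-11786} = \frac{35681}{-6682} - \frac{46573}{-11786} = 35681 \left(- \frac{1}{6682}\right) - - \frac{46573}{11786} = - \frac{35681}{6682} + \frac{46573}{11786} = - \frac{27333870}{19688513}$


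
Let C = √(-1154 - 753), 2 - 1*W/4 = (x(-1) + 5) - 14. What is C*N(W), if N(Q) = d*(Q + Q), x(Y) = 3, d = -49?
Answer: -3136*I*√1907 ≈ -1.3695e+5*I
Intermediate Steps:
W = 32 (W = 8 - 4*((3 + 5) - 14) = 8 - 4*(8 - 14) = 8 - 4*(-6) = 8 + 24 = 32)
N(Q) = -98*Q (N(Q) = -49*(Q + Q) = -98*Q)
C = I*√1907 (C = √(-1907) = I*√1907 ≈ 43.669*I)
C*N(W) = (I*√1907)*(-98*32) = (I*√1907)*(-3136) = -3136*I*√1907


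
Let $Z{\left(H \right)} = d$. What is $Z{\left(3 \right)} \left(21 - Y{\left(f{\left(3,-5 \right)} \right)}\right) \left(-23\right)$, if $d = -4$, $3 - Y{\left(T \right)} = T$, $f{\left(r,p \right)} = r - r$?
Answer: $1656$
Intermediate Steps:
$f{\left(r,p \right)} = 0$
$Y{\left(T \right)} = 3 - T$
$Z{\left(H \right)} = -4$
$Z{\left(3 \right)} \left(21 - Y{\left(f{\left(3,-5 \right)} \right)}\right) \left(-23\right) = - 4 \left(21 - \left(3 - 0\right)\right) \left(-23\right) = - 4 \left(21 - \left(3 + 0\right)\right) \left(-23\right) = - 4 \left(21 - 3\right) \left(-23\right) = \left(-4\right) 18 \left(-23\right) = \left(-72\right) \left(-23\right) = 1656$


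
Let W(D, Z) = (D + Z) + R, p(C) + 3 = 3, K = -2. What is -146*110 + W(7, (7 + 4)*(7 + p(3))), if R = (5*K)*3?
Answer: -16006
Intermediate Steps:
R = -30 (R = (5*(-2))*3 = -10*3 = -30)
p(C) = 0 (p(C) = -3 + 3 = 0)
W(D, Z) = -30 + D + Z (W(D, Z) = (D + Z) - 30 = -30 + D + Z)
-146*110 + W(7, (7 + 4)*(7 + p(3))) = -146*110 + (-30 + 7 + (7 + 4)*(7 + 0)) = -16060 + (-30 + 7 + 11*7) = -16060 + (-30 + 7 + 77) = -16060 + 54 = -16006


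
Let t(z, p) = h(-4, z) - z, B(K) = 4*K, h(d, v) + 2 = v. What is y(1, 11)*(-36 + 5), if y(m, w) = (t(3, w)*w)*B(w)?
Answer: 30008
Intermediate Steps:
h(d, v) = -2 + v
t(z, p) = -2 (t(z, p) = (-2 + z) - z = -2)
y(m, w) = -8*w² (y(m, w) = (-2*w)*(4*w) = -8*w²)
y(1, 11)*(-36 + 5) = (-8*11²)*(-36 + 5) = -8*121*(-31) = -968*(-31) = 30008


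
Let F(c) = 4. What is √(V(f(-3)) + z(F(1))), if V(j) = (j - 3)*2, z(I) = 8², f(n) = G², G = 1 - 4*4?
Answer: 2*√127 ≈ 22.539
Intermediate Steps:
G = -15 (G = 1 - 16 = -15)
f(n) = 225 (f(n) = (-15)² = 225)
z(I) = 64
V(j) = -6 + 2*j (V(j) = (-3 + j)*2 = -6 + 2*j)
√(V(f(-3)) + z(F(1))) = √((-6 + 2*225) + 64) = √((-6 + 450) + 64) = √(444 + 64) = √508 = 2*√127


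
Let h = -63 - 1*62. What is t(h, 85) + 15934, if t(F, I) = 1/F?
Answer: 1991749/125 ≈ 15934.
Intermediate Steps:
h = -125 (h = -63 - 62 = -125)
t(h, 85) + 15934 = 1/(-125) + 15934 = -1/125 + 15934 = 1991749/125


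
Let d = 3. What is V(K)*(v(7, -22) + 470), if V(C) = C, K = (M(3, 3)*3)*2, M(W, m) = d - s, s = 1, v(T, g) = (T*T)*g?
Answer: -7296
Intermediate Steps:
v(T, g) = g*T² (v(T, g) = T²*g = g*T²)
M(W, m) = 2 (M(W, m) = 3 - 1*1 = 3 - 1 = 2)
K = 12 (K = (2*3)*2 = 6*2 = 12)
V(K)*(v(7, -22) + 470) = 12*(-22*7² + 470) = 12*(-22*49 + 470) = 12*(-1078 + 470) = 12*(-608) = -7296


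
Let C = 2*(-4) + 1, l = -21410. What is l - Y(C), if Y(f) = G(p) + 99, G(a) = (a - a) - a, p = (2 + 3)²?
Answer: -21484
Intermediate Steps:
C = -7 (C = -8 + 1 = -7)
p = 25 (p = 5² = 25)
G(a) = -a (G(a) = 0 - a = -a)
Y(f) = 74 (Y(f) = -1*25 + 99 = -25 + 99 = 74)
l - Y(C) = -21410 - 1*74 = -21410 - 74 = -21484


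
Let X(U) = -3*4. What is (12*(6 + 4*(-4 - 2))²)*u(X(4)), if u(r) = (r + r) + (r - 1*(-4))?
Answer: -124416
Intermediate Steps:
X(U) = -12
u(r) = 4 + 3*r (u(r) = 2*r + (r + 4) = 2*r + (4 + r) = 4 + 3*r)
(12*(6 + 4*(-4 - 2))²)*u(X(4)) = (12*(6 + 4*(-4 - 2))²)*(4 + 3*(-12)) = (12*(6 + 4*(-6))²)*(4 - 36) = (12*(6 - 24)²)*(-32) = (12*(-18)²)*(-32) = (12*324)*(-32) = 3888*(-32) = -124416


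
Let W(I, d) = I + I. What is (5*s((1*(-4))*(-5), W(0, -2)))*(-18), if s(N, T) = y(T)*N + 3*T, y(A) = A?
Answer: 0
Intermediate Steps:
W(I, d) = 2*I
s(N, T) = 3*T + N*T (s(N, T) = T*N + 3*T = N*T + 3*T = 3*T + N*T)
(5*s((1*(-4))*(-5), W(0, -2)))*(-18) = (5*((2*0)*(3 + (1*(-4))*(-5))))*(-18) = (5*(0*(3 - 4*(-5))))*(-18) = (5*(0*(3 + 20)))*(-18) = (5*(0*23))*(-18) = (5*0)*(-18) = 0*(-18) = 0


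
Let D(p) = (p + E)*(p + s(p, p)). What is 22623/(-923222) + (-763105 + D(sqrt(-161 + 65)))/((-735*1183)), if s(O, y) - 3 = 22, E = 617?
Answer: 670692442657/802746145110 - 856*I*sqrt(6)/289835 ≈ 0.8355 - 0.0072343*I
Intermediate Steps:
s(O, y) = 25 (s(O, y) = 3 + 22 = 25)
D(p) = (25 + p)*(617 + p) (D(p) = (p + 617)*(p + 25) = (617 + p)*(25 + p) = (25 + p)*(617 + p))
22623/(-923222) + (-763105 + D(sqrt(-161 + 65)))/((-735*1183)) = 22623/(-923222) + (-763105 + (15425 + (sqrt(-161 + 65))**2 + 642*sqrt(-161 + 65)))/((-735*1183)) = 22623*(-1/923222) + (-763105 + (15425 + (sqrt(-96))**2 + 642*sqrt(-96)))/(-869505) = -22623/923222 + (-763105 + (15425 + (4*I*sqrt(6))**2 + 642*(4*I*sqrt(6))))*(-1/869505) = -22623/923222 + (-763105 + (15425 - 96 + 2568*I*sqrt(6)))*(-1/869505) = -22623/923222 + (-763105 + (15329 + 2568*I*sqrt(6)))*(-1/869505) = -22623/923222 + (-747776 + 2568*I*sqrt(6))*(-1/869505) = -22623/923222 + (747776/869505 - 856*I*sqrt(6)/289835) = 670692442657/802746145110 - 856*I*sqrt(6)/289835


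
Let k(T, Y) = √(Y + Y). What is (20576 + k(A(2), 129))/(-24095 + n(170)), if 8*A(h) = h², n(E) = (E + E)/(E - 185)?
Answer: -61728/72353 - 3*√258/72353 ≈ -0.85382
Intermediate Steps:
n(E) = 2*E/(-185 + E) (n(E) = (2*E)/(-185 + E) = 2*E/(-185 + E))
A(h) = h²/8
k(T, Y) = √2*√Y (k(T, Y) = √(2*Y) = √2*√Y)
(20576 + k(A(2), 129))/(-24095 + n(170)) = (20576 + √2*√129)/(-24095 + 2*170/(-185 + 170)) = (20576 + √258)/(-24095 + 2*170/(-15)) = (20576 + √258)/(-24095 + 2*170*(-1/15)) = (20576 + √258)/(-24095 - 68/3) = (20576 + √258)/(-72353/3) = (20576 + √258)*(-3/72353) = -61728/72353 - 3*√258/72353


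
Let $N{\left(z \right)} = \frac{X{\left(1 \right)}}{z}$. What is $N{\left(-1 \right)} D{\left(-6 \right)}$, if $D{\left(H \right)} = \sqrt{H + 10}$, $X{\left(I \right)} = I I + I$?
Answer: $-4$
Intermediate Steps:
$X{\left(I \right)} = I + I^{2}$ ($X{\left(I \right)} = I^{2} + I = I + I^{2}$)
$D{\left(H \right)} = \sqrt{10 + H}$
$N{\left(z \right)} = \frac{2}{z}$ ($N{\left(z \right)} = \frac{1 \left(1 + 1\right)}{z} = \frac{1 \cdot 2}{z} = \frac{2}{z}$)
$N{\left(-1 \right)} D{\left(-6 \right)} = \frac{2}{-1} \sqrt{10 - 6} = 2 \left(-1\right) \sqrt{4} = \left(-2\right) 2 = -4$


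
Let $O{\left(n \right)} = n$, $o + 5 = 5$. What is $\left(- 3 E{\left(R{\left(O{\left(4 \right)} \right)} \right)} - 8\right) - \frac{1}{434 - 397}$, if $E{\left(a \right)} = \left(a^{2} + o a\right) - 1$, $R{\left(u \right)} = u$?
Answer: $- \frac{1962}{37} \approx -53.027$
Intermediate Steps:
$o = 0$ ($o = -5 + 5 = 0$)
$E{\left(a \right)} = -1 + a^{2}$ ($E{\left(a \right)} = \left(a^{2} + 0 a\right) - 1 = \left(a^{2} + 0\right) - 1 = a^{2} - 1 = -1 + a^{2}$)
$\left(- 3 E{\left(R{\left(O{\left(4 \right)} \right)} \right)} - 8\right) - \frac{1}{434 - 397} = \left(- 3 \left(-1 + 4^{2}\right) - 8\right) - \frac{1}{434 - 397} = \left(- 3 \left(-1 + 16\right) - 8\right) - \frac{1}{37} = \left(\left(-3\right) 15 - 8\right) - \frac{1}{37} = \left(-45 - 8\right) - \frac{1}{37} = -53 - \frac{1}{37} = - \frac{1962}{37}$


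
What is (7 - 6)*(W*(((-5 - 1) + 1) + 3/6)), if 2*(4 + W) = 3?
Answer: 45/4 ≈ 11.250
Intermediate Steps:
W = -5/2 (W = -4 + (½)*3 = -4 + 3/2 = -5/2 ≈ -2.5000)
(7 - 6)*(W*(((-5 - 1) + 1) + 3/6)) = (7 - 6)*(-5*(((-5 - 1) + 1) + 3/6)/2) = 1*(-5*((-6 + 1) + 3*(⅙))/2) = 1*(-5*(-5 + ½)/2) = 1*(-5/2*(-9/2)) = 1*(45/4) = 45/4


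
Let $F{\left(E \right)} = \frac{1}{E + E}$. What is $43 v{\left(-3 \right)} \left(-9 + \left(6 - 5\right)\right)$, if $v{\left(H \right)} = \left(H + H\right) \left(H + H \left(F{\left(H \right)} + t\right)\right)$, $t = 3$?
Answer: $-23736$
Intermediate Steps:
$F{\left(E \right)} = \frac{1}{2 E}$
$v{\left(H \right)} = 2 H \left(H + H \left(3 + \frac{1}{2 H}\right)\right)$ ($v{\left(H \right)} = \left(H + H\right) \left(H + H \left(\frac{1}{2 H} + 3\right)\right) = 2 H \left(H + H \left(3 + \frac{1}{2 H}\right)\right)$)
$43 v{\left(-3 \right)} \left(-9 + \left(6 - 5\right)\right) = 43 \left(- 3 \left(1 + 8 \left(-3\right)\right)\right) \left(-9 + \left(6 - 5\right)\right) = 43 \left(- 3 \left(1 - 24\right)\right) \left(-9 + 1\right) = 43 \left(\left(-3\right) \left(-23\right)\right) \left(-8\right) = 43 \cdot 69 \left(-8\right) = 2967 \left(-8\right) = -23736$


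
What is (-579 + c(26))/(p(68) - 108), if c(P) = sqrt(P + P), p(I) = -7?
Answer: 579/115 - 2*sqrt(13)/115 ≈ 4.9721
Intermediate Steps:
c(P) = sqrt(2)*sqrt(P) (c(P) = sqrt(2*P) = sqrt(2)*sqrt(P))
(-579 + c(26))/(p(68) - 108) = (-579 + sqrt(2)*sqrt(26))/(-7 - 108) = (-579 + 2*sqrt(13))/(-115) = (-579 + 2*sqrt(13))*(-1/115) = 579/115 - 2*sqrt(13)/115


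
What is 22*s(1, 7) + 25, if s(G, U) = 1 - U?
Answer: -107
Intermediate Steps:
22*s(1, 7) + 25 = 22*(1 - 1*7) + 25 = 22*(1 - 7) + 25 = 22*(-6) + 25 = -132 + 25 = -107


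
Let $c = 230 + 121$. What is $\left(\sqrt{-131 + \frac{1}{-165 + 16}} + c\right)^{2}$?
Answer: $\frac{18337429}{149} + \frac{5616 i \sqrt{45445}}{149} \approx 1.2307 \cdot 10^{5} + 8035.0 i$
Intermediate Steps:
$c = 351$
$\left(\sqrt{-131 + \frac{1}{-165 + 16}} + c\right)^{2} = \left(\sqrt{-131 + \frac{1}{-165 + 16}} + 351\right)^{2} = \left(\sqrt{-131 + \frac{1}{-149}} + 351\right)^{2} = \left(\sqrt{-131 - \frac{1}{149}} + 351\right)^{2} = \left(\sqrt{- \frac{19520}{149}} + 351\right)^{2} = \left(\frac{8 i \sqrt{45445}}{149} + 351\right)^{2} = \left(351 + \frac{8 i \sqrt{45445}}{149}\right)^{2}$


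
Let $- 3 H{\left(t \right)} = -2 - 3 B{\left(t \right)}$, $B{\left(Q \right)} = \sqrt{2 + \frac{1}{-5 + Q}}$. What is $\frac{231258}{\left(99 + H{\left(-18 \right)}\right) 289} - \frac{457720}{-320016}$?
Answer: $\frac{112423061126513}{11883222171402} - \frac{3121983 \sqrt{115}}{297065701} \approx 9.348$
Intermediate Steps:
$H{\left(t \right)} = \frac{2}{3} + \sqrt{\frac{-9 + 2 t}{-5 + t}}$ ($H{\left(t \right)} = - \frac{-2 - 3 \sqrt{\frac{-9 + 2 t}{-5 + t}}}{3} = \frac{2}{3} + \sqrt{\frac{-9 + 2 t}{-5 + t}}$)
$\frac{231258}{\left(99 + H{\left(-18 \right)}\right) 289} - \frac{457720}{-320016} = \frac{231258}{\left(99 + \left(\frac{2}{3} + \sqrt{\frac{-9 + 2 \left(-18\right)}{-5 - 18}}\right)\right) 289} - \frac{457720}{-320016} = \frac{231258}{\left(99 + \left(\frac{2}{3} + \sqrt{\frac{-9 - 36}{-23}}\right)\right) 289} - - \frac{57215}{40002} = \frac{231258}{\left(99 + \left(\frac{2}{3} + \sqrt{\left(- \frac{1}{23}\right) \left(-45\right)}\right)\right) 289} + \frac{57215}{40002} = \frac{231258}{\left(99 + \left(\frac{2}{3} + \sqrt{\frac{45}{23}}\right)\right) 289} + \frac{57215}{40002} = \frac{231258}{\left(99 + \left(\frac{2}{3} + \frac{3 \sqrt{115}}{23}\right)\right) 289} + \frac{57215}{40002} = \frac{231258}{\left(\frac{299}{3} + \frac{3 \sqrt{115}}{23}\right) 289} + \frac{57215}{40002} = \frac{231258}{\frac{86411}{3} + \frac{867 \sqrt{115}}{23}} + \frac{57215}{40002} = \frac{57215}{40002} + \frac{231258}{\frac{86411}{3} + \frac{867 \sqrt{115}}{23}}$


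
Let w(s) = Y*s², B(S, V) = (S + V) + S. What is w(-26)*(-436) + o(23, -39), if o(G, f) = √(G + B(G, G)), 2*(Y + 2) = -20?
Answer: 3536832 + 2*√23 ≈ 3.5368e+6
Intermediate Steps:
Y = -12 (Y = -2 + (½)*(-20) = -2 - 10 = -12)
B(S, V) = V + 2*S
o(G, f) = 2*√G (o(G, f) = √(G + (G + 2*G)) = √(G + 3*G) = √(4*G) = 2*√G)
w(s) = -12*s²
w(-26)*(-436) + o(23, -39) = -12*(-26)²*(-436) + 2*√23 = -12*676*(-436) + 2*√23 = -8112*(-436) + 2*√23 = 3536832 + 2*√23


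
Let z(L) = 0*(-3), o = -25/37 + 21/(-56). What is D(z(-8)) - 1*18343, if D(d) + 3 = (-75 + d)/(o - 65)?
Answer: -119553482/6517 ≈ -18345.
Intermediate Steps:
o = -311/296 (o = -25*1/37 + 21*(-1/56) = -25/37 - 3/8 = -311/296 ≈ -1.0507)
z(L) = 0
D(d) = -12151/6517 - 296*d/19551 (D(d) = -3 + (-75 + d)/(-311/296 - 65) = -3 + (-75 + d)/(-19551/296) = -3 + (-75 + d)*(-296/19551) = -3 + (7400/6517 - 296*d/19551) = -12151/6517 - 296*d/19551)
D(z(-8)) - 1*18343 = (-12151/6517 - 296/19551*0) - 1*18343 = (-12151/6517 + 0) - 18343 = -12151/6517 - 18343 = -119553482/6517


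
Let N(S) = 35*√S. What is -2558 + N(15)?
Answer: -2558 + 35*√15 ≈ -2422.4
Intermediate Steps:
-2558 + N(15) = -2558 + 35*√15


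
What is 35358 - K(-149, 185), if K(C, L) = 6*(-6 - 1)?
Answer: 35400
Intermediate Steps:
K(C, L) = -42 (K(C, L) = 6*(-7) = -42)
35358 - K(-149, 185) = 35358 - 1*(-42) = 35358 + 42 = 35400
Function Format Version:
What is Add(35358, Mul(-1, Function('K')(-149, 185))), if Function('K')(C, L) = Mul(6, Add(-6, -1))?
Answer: 35400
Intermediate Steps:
Function('K')(C, L) = -42 (Function('K')(C, L) = Mul(6, -7) = -42)
Add(35358, Mul(-1, Function('K')(-149, 185))) = Add(35358, Mul(-1, -42)) = Add(35358, 42) = 35400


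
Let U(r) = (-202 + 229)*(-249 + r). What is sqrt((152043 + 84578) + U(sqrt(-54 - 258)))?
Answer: sqrt(229898 + 54*I*sqrt(78)) ≈ 479.48 + 0.497*I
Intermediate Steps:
U(r) = -6723 + 27*r (U(r) = 27*(-249 + r) = -6723 + 27*r)
sqrt((152043 + 84578) + U(sqrt(-54 - 258))) = sqrt((152043 + 84578) + (-6723 + 27*sqrt(-54 - 258))) = sqrt(236621 + (-6723 + 27*sqrt(-312))) = sqrt(236621 + (-6723 + 27*(2*I*sqrt(78)))) = sqrt(236621 + (-6723 + 54*I*sqrt(78))) = sqrt(229898 + 54*I*sqrt(78))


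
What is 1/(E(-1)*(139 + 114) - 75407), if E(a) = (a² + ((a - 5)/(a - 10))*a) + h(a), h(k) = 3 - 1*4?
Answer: -1/75545 ≈ -1.3237e-5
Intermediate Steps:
h(k) = -1 (h(k) = 3 - 4 = -1)
E(a) = -1 + a² + a*(-5 + a)/(-10 + a) (E(a) = (a² + ((a - 5)/(a - 10))*a) - 1 = (a² + ((-5 + a)/(-10 + a))*a) - 1 = (a² + a*(-5 + a)/(-10 + a)) - 1 = -1 + a² + a*(-5 + a)/(-10 + a))
1/(E(-1)*(139 + 114) - 75407) = 1/(((10 + (-1)³ - 9*(-1)² - 6*(-1))/(-10 - 1))*(139 + 114) - 75407) = 1/(((10 - 1 - 9*1 + 6)/(-11))*253 - 75407) = 1/(-(10 - 1 - 9 + 6)/11*253 - 75407) = 1/(-1/11*6*253 - 75407) = 1/(-6/11*253 - 75407) = 1/(-138 - 75407) = 1/(-75545) = -1/75545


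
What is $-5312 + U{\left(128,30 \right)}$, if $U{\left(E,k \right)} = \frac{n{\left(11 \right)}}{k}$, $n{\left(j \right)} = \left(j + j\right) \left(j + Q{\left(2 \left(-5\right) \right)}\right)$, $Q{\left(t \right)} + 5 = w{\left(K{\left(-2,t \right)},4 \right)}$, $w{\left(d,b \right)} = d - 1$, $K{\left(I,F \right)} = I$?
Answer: $- \frac{26549}{5} \approx -5309.8$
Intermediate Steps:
$w{\left(d,b \right)} = -1 + d$
$Q{\left(t \right)} = -8$ ($Q{\left(t \right)} = -5 - 3 = -8$)
$n{\left(j \right)} = 2 j \left(-8 + j\right)$ ($n{\left(j \right)} = \left(j + j\right) \left(j - 8\right) = 2 j \left(-8 + j\right)$)
$U{\left(E,k \right)} = \frac{66}{k}$ ($U{\left(E,k \right)} = \frac{2 \cdot 11 \left(-8 + 11\right)}{k} = \frac{2 \cdot 11 \cdot 3}{k} = \frac{66}{k}$)
$-5312 + U{\left(128,30 \right)} = -5312 + \frac{66}{30} = -5312 + 66 \cdot \frac{1}{30} = -5312 + \frac{11}{5} = - \frac{26549}{5}$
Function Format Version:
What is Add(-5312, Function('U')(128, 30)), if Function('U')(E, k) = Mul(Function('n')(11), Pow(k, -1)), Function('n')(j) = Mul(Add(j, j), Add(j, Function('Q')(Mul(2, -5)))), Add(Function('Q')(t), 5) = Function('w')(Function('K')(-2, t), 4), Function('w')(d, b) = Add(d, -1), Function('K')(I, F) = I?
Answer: Rational(-26549, 5) ≈ -5309.8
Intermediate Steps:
Function('w')(d, b) = Add(-1, d)
Function('Q')(t) = -8 (Function('Q')(t) = Add(-5, Add(-1, -2)) = Add(-5, -3) = -8)
Function('n')(j) = Mul(2, j, Add(-8, j)) (Function('n')(j) = Mul(Add(j, j), Add(j, -8)) = Mul(Mul(2, j), Add(-8, j)) = Mul(2, j, Add(-8, j)))
Function('U')(E, k) = Mul(66, Pow(k, -1)) (Function('U')(E, k) = Mul(Mul(2, 11, Add(-8, 11)), Pow(k, -1)) = Mul(Mul(2, 11, 3), Pow(k, -1)) = Mul(66, Pow(k, -1)))
Add(-5312, Function('U')(128, 30)) = Add(-5312, Mul(66, Pow(30, -1))) = Add(-5312, Mul(66, Rational(1, 30))) = Add(-5312, Rational(11, 5)) = Rational(-26549, 5)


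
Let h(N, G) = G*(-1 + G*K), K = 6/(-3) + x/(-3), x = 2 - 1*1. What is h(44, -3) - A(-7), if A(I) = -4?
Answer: -14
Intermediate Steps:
x = 1 (x = 2 - 1 = 1)
K = -7/3 (K = 6/(-3) + 1/(-3) = 6*(-⅓) + 1*(-⅓) = -2 - ⅓ = -7/3 ≈ -2.3333)
h(N, G) = G*(-1 - 7*G/3) (h(N, G) = G*(-1 + G*(-7/3)) = G*(-1 - 7*G/3))
h(44, -3) - A(-7) = -⅓*(-3)*(3 + 7*(-3)) - 1*(-4) = -⅓*(-3)*(3 - 21) + 4 = -⅓*(-3)*(-18) + 4 = -18 + 4 = -14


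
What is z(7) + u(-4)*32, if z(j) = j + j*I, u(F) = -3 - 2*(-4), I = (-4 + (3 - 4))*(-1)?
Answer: 202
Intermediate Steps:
I = 5 (I = (-4 - 1)*(-1) = -5*(-1) = 5)
u(F) = 5 (u(F) = -3 + 8 = 5)
z(j) = 6*j (z(j) = j + j*5 = j + 5*j = 6*j)
z(7) + u(-4)*32 = 6*7 + 5*32 = 42 + 160 = 202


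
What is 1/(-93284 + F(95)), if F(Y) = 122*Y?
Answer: -1/81694 ≈ -1.2241e-5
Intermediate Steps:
1/(-93284 + F(95)) = 1/(-93284 + 122*95) = 1/(-93284 + 11590) = 1/(-81694) = -1/81694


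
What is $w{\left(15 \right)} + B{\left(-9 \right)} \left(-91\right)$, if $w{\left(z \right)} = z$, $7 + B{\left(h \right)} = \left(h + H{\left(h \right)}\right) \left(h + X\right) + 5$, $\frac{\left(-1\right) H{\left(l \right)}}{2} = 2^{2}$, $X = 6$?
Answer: $-4444$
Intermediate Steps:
$H{\left(l \right)} = -8$ ($H{\left(l \right)} = - 2 \cdot 2^{2} = \left(-2\right) 4 = -8$)
$B{\left(h \right)} = -2 + \left(-8 + h\right) \left(6 + h\right)$ ($B{\left(h \right)} = -7 + \left(\left(h - 8\right) \left(h + 6\right) + 5\right) = -7 + \left(\left(-8 + h\right) \left(6 + h\right) + 5\right) = -7 + \left(5 + \left(-8 + h\right) \left(6 + h\right)\right) = -2 + \left(-8 + h\right) \left(6 + h\right)$)
$w{\left(15 \right)} + B{\left(-9 \right)} \left(-91\right) = 15 + \left(-50 + \left(-9\right)^{2} - -18\right) \left(-91\right) = 15 + \left(-50 + 81 + 18\right) \left(-91\right) = 15 + 49 \left(-91\right) = 15 - 4459 = -4444$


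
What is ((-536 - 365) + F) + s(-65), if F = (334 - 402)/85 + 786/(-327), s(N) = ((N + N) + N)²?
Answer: 20230834/545 ≈ 37121.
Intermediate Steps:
s(N) = 9*N² (s(N) = (2*N + N)² = (3*N)² = 9*N²)
F = -1746/545 (F = -68*1/85 + 786*(-1/327) = -⅘ - 262/109 = -1746/545 ≈ -3.2037)
((-536 - 365) + F) + s(-65) = ((-536 - 365) - 1746/545) + 9*(-65)² = (-901 - 1746/545) + 9*4225 = -492791/545 + 38025 = 20230834/545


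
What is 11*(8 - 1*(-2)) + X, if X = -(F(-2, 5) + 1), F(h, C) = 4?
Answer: 105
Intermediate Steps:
X = -5 (X = -(4 + 1) = -1*5 = -5)
11*(8 - 1*(-2)) + X = 11*(8 - 1*(-2)) - 5 = 11*(8 + 2) - 5 = 11*10 - 5 = 110 - 5 = 105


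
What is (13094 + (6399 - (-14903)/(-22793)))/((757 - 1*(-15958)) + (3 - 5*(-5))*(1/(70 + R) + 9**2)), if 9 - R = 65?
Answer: 444289046/432725105 ≈ 1.0267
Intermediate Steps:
R = -56 (R = 9 - 1*65 = 9 - 65 = -56)
(13094 + (6399 - (-14903)/(-22793)))/((757 - 1*(-15958)) + (3 - 5*(-5))*(1/(70 + R) + 9**2)) = (13094 + (6399 - (-14903)/(-22793)))/((757 - 1*(-15958)) + (3 - 5*(-5))*(1/(70 - 56) + 9**2)) = (13094 + (6399 - (-14903)*(-1)/22793))/((757 + 15958) + (3 + 25)*(1/14 + 81)) = (13094 + (6399 - 1*14903/22793))/(16715 + 28*(1/14 + 81)) = (13094 + (6399 - 14903/22793))/(16715 + 28*(1135/14)) = (13094 + 145837504/22793)/(16715 + 2270) = (444289046/22793)/18985 = (444289046/22793)*(1/18985) = 444289046/432725105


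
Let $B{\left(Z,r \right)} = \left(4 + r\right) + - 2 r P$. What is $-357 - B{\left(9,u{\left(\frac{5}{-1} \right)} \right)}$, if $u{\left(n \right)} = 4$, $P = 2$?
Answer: $-349$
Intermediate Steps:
$B{\left(Z,r \right)} = 4 - 3 r$ ($B{\left(Z,r \right)} = \left(4 + r\right) + - 2 r 2 = \left(4 + r\right) - 4 r = 4 - 3 r$)
$-357 - B{\left(9,u{\left(\frac{5}{-1} \right)} \right)} = -357 - \left(4 - 12\right) = -357 - -8 = -357 + 8 = -349$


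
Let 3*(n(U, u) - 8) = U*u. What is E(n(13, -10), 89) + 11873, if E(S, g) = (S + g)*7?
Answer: 36746/3 ≈ 12249.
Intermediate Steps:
n(U, u) = 8 + U*u/3 (n(U, u) = 8 + (U*u)/3 = 8 + U*u/3)
E(S, g) = 7*S + 7*g
E(n(13, -10), 89) + 11873 = (7*(8 + (1/3)*13*(-10)) + 7*89) + 11873 = (7*(8 - 130/3) + 623) + 11873 = (7*(-106/3) + 623) + 11873 = (-742/3 + 623) + 11873 = 1127/3 + 11873 = 36746/3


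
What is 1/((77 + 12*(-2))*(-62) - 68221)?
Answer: -1/71507 ≈ -1.3985e-5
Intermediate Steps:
1/((77 + 12*(-2))*(-62) - 68221) = 1/((77 - 24)*(-62) - 68221) = 1/(53*(-62) - 68221) = 1/(-3286 - 68221) = 1/(-71507) = -1/71507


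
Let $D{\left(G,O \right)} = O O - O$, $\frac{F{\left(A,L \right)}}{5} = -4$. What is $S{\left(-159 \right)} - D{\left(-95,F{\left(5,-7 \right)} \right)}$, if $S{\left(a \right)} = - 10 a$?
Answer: $1170$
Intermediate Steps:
$F{\left(A,L \right)} = -20$ ($F{\left(A,L \right)} = 5 \left(-4\right) = -20$)
$D{\left(G,O \right)} = O^{2} - O$
$S{\left(-159 \right)} - D{\left(-95,F{\left(5,-7 \right)} \right)} = \left(-10\right) \left(-159\right) - - 20 \left(-1 - 20\right) = 1590 - \left(-20\right) \left(-21\right) = 1590 - 420 = 1170$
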